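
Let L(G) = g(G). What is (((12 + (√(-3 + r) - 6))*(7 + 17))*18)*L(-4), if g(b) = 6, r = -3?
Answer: 15552 + 2592*I*√6 ≈ 15552.0 + 6349.1*I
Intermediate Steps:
L(G) = 6
(((12 + (√(-3 + r) - 6))*(7 + 17))*18)*L(-4) = (((12 + (√(-3 - 3) - 6))*(7 + 17))*18)*6 = (((12 + (√(-6) - 6))*24)*18)*6 = (((12 + (I*√6 - 6))*24)*18)*6 = (((12 + (-6 + I*√6))*24)*18)*6 = (((6 + I*√6)*24)*18)*6 = ((144 + 24*I*√6)*18)*6 = (2592 + 432*I*√6)*6 = 15552 + 2592*I*√6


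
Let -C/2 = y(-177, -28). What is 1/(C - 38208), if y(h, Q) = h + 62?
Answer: -1/37978 ≈ -2.6331e-5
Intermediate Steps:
y(h, Q) = 62 + h
C = 230 (C = -2*(62 - 177) = -2*(-115) = 230)
1/(C - 38208) = 1/(230 - 38208) = 1/(-37978) = -1/37978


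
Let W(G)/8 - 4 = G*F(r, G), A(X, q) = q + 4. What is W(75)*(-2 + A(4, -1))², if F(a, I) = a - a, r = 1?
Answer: 32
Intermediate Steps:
A(X, q) = 4 + q
F(a, I) = 0
W(G) = 32 (W(G) = 32 + 8*(G*0) = 32 + 8*0 = 32 + 0 = 32)
W(75)*(-2 + A(4, -1))² = 32*(-2 + (4 - 1))² = 32*(-2 + 3)² = 32*1² = 32*1 = 32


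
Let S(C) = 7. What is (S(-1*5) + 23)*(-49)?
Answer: -1470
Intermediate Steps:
(S(-1*5) + 23)*(-49) = (7 + 23)*(-49) = 30*(-49) = -1470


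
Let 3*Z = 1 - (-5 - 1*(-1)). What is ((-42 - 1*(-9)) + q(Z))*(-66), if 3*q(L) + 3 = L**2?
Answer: 19646/9 ≈ 2182.9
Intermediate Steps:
Z = 5/3 (Z = (1 - (-5 - 1*(-1)))/3 = (1 - (-5 + 1))/3 = (1 - 1*(-4))/3 = (1 + 4)/3 = (1/3)*5 = 5/3 ≈ 1.6667)
q(L) = -1 + L**2/3
((-42 - 1*(-9)) + q(Z))*(-66) = ((-42 - 1*(-9)) + (-1 + (5/3)**2/3))*(-66) = ((-42 + 9) + (-1 + (1/3)*(25/9)))*(-66) = (-33 + (-1 + 25/27))*(-66) = (-33 - 2/27)*(-66) = -893/27*(-66) = 19646/9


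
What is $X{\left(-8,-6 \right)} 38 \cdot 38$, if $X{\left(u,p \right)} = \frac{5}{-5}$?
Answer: $-1444$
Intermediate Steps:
$X{\left(u,p \right)} = -1$ ($X{\left(u,p \right)} = 5 \left(- \frac{1}{5}\right) = -1$)
$X{\left(-8,-6 \right)} 38 \cdot 38 = \left(-1\right) 38 \cdot 38 = \left(-38\right) 38 = -1444$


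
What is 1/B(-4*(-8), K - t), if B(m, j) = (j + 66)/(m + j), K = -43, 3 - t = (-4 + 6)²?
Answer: -5/12 ≈ -0.41667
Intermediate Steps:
t = -1 (t = 3 - (-4 + 6)² = 3 - 1*2² = 3 - 1*4 = 3 - 4 = -1)
B(m, j) = (66 + j)/(j + m)
1/B(-4*(-8), K - t) = 1/((66 + (-43 - 1*(-1)))/((-43 - 1*(-1)) - 4*(-8))) = 1/((66 + (-43 + 1))/((-43 + 1) + 32)) = 1/((66 - 42)/(-42 + 32)) = 1/(24/(-10)) = 1/(-⅒*24) = 1/(-12/5) = -5/12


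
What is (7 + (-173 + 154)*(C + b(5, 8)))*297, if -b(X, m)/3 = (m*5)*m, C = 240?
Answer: 4065039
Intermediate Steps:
b(X, m) = -15*m² (b(X, m) = -3*m*5*m = -3*5*m*m = -15*m²)
(7 + (-173 + 154)*(C + b(5, 8)))*297 = (7 + (-173 + 154)*(240 - 15*8²))*297 = (7 - 19*(240 - 15*64))*297 = (7 - 19*(240 - 960))*297 = (7 - 19*(-720))*297 = (7 + 13680)*297 = 13687*297 = 4065039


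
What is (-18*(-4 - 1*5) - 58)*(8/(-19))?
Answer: -832/19 ≈ -43.789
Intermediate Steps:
(-18*(-4 - 1*5) - 58)*(8/(-19)) = (-18*(-4 - 5) - 58)*(8*(-1/19)) = (-18*(-9) - 58)*(-8/19) = (162 - 58)*(-8/19) = 104*(-8/19) = -832/19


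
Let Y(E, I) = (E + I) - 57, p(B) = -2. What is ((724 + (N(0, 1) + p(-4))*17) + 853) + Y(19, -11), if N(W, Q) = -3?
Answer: 1443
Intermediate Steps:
Y(E, I) = -57 + E + I
((724 + (N(0, 1) + p(-4))*17) + 853) + Y(19, -11) = ((724 + (-3 - 2)*17) + 853) + (-57 + 19 - 11) = ((724 - 5*17) + 853) - 49 = ((724 - 85) + 853) - 49 = (639 + 853) - 49 = 1492 - 49 = 1443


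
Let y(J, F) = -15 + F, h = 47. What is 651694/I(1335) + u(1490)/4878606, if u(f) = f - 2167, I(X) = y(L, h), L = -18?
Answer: 794839559225/39028848 ≈ 20365.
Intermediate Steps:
I(X) = 32 (I(X) = -15 + 47 = 32)
u(f) = -2167 + f
651694/I(1335) + u(1490)/4878606 = 651694/32 + (-2167 + 1490)/4878606 = 651694*(1/32) - 677*1/4878606 = 325847/16 - 677/4878606 = 794839559225/39028848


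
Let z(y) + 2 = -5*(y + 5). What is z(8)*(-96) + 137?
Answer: 6569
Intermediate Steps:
z(y) = -27 - 5*y (z(y) = -2 - 5*(y + 5) = -2 - 5*(5 + y) = -2 + (-25 - 5*y) = -27 - 5*y)
z(8)*(-96) + 137 = (-27 - 5*8)*(-96) + 137 = (-27 - 40)*(-96) + 137 = -67*(-96) + 137 = 6432 + 137 = 6569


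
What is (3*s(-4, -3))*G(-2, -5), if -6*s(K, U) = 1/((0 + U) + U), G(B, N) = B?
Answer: -⅙ ≈ -0.16667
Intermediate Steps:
s(K, U) = -1/(12*U) (s(K, U) = -1/(6*((0 + U) + U)) = -1/(6*(U + U)) = -1/(2*U)/6 = -1/(12*U))
(3*s(-4, -3))*G(-2, -5) = (3*(-1/12/(-3)))*(-2) = (3*(-1/12*(-⅓)))*(-2) = (3*(1/36))*(-2) = (1/12)*(-2) = -⅙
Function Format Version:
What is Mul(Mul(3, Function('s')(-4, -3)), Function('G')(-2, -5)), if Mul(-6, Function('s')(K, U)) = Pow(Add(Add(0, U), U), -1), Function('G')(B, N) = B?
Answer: Rational(-1, 6) ≈ -0.16667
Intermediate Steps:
Function('s')(K, U) = Mul(Rational(-1, 12), Pow(U, -1)) (Function('s')(K, U) = Mul(Rational(-1, 6), Pow(Add(Add(0, U), U), -1)) = Mul(Rational(-1, 6), Pow(Add(U, U), -1)) = Mul(Rational(-1, 6), Pow(Mul(2, U), -1)) = Mul(Rational(-1, 6), Mul(Rational(1, 2), Pow(U, -1))) = Mul(Rational(-1, 12), Pow(U, -1)))
Mul(Mul(3, Function('s')(-4, -3)), Function('G')(-2, -5)) = Mul(Mul(3, Mul(Rational(-1, 12), Pow(-3, -1))), -2) = Mul(Mul(3, Mul(Rational(-1, 12), Rational(-1, 3))), -2) = Mul(Mul(3, Rational(1, 36)), -2) = Mul(Rational(1, 12), -2) = Rational(-1, 6)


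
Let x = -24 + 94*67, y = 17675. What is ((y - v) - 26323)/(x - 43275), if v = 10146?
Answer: 18794/37001 ≈ 0.50793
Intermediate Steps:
x = 6274 (x = -24 + 6298 = 6274)
((y - v) - 26323)/(x - 43275) = ((17675 - 1*10146) - 26323)/(6274 - 43275) = ((17675 - 10146) - 26323)/(-37001) = (7529 - 26323)*(-1/37001) = -18794*(-1/37001) = 18794/37001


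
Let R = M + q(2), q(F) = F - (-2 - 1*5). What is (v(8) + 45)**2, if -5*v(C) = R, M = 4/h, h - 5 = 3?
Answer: 185761/100 ≈ 1857.6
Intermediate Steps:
h = 8 (h = 5 + 3 = 8)
M = 1/2 (M = 4/8 = 4*(1/8) = 1/2 ≈ 0.50000)
q(F) = 7 + F (q(F) = F - (-2 - 5) = F - 1*(-7) = F + 7 = 7 + F)
R = 19/2 (R = 1/2 + (7 + 2) = 1/2 + 9 = 19/2 ≈ 9.5000)
v(C) = -19/10 (v(C) = -1/5*19/2 = -19/10)
(v(8) + 45)**2 = (-19/10 + 45)**2 = (431/10)**2 = 185761/100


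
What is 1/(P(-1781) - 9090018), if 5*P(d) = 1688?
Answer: -5/45448402 ≈ -1.1001e-7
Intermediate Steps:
P(d) = 1688/5 (P(d) = (⅕)*1688 = 1688/5)
1/(P(-1781) - 9090018) = 1/(1688/5 - 9090018) = 1/(-45448402/5) = -5/45448402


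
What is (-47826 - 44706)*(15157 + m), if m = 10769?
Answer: -2398984632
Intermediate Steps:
(-47826 - 44706)*(15157 + m) = (-47826 - 44706)*(15157 + 10769) = -92532*25926 = -2398984632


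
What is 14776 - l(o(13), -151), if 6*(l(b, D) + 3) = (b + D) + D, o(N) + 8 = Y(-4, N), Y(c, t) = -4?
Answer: 44494/3 ≈ 14831.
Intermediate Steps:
o(N) = -12 (o(N) = -8 - 4 = -12)
l(b, D) = -3 + D/3 + b/6 (l(b, D) = -3 + ((b + D) + D)/6 = -3 + ((D + b) + D)/6 = -3 + (b + 2*D)/6 = -3 + (D/3 + b/6) = -3 + D/3 + b/6)
14776 - l(o(13), -151) = 14776 - (-3 + (⅓)*(-151) + (⅙)*(-12)) = 14776 - (-3 - 151/3 - 2) = 14776 - 1*(-166/3) = 14776 + 166/3 = 44494/3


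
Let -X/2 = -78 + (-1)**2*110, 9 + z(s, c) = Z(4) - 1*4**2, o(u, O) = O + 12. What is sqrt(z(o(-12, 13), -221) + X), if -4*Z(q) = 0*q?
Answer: I*sqrt(89) ≈ 9.434*I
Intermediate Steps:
Z(q) = 0 (Z(q) = -0*q = -1/4*0 = 0)
o(u, O) = 12 + O
z(s, c) = -25 (z(s, c) = -9 + (0 - 1*4**2) = -9 + (0 - 1*16) = -9 + (0 - 16) = -9 - 16 = -25)
X = -64 (X = -2*(-78 + (-1)**2*110) = -2*(-78 + 1*110) = -2*(-78 + 110) = -2*32 = -64)
sqrt(z(o(-12, 13), -221) + X) = sqrt(-25 - 64) = sqrt(-89) = I*sqrt(89)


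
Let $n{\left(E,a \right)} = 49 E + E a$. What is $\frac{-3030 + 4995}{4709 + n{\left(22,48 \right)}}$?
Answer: $\frac{655}{2281} \approx 0.28715$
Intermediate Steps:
$\frac{-3030 + 4995}{4709 + n{\left(22,48 \right)}} = \frac{-3030 + 4995}{4709 + 22 \left(49 + 48\right)} = \frac{1965}{4709 + 22 \cdot 97} = \frac{1965}{4709 + 2134} = \frac{1965}{6843} = 1965 \cdot \frac{1}{6843} = \frac{655}{2281}$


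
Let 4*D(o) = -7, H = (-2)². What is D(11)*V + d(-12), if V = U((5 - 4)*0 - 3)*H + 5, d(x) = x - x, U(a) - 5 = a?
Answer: -91/4 ≈ -22.750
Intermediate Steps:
U(a) = 5 + a
H = 4
D(o) = -7/4 (D(o) = (¼)*(-7) = -7/4)
d(x) = 0
V = 13 (V = (5 + ((5 - 4)*0 - 3))*4 + 5 = (5 + (1*0 - 3))*4 + 5 = (5 + (0 - 3))*4 + 5 = (5 - 3)*4 + 5 = 2*4 + 5 = 8 + 5 = 13)
D(11)*V + d(-12) = -7/4*13 + 0 = -91/4 + 0 = -91/4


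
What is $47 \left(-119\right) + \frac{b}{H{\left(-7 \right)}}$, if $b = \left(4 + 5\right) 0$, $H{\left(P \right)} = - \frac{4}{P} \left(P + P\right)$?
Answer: $-5593$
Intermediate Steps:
$H{\left(P \right)} = -8$ ($H{\left(P \right)} = - \frac{4}{P} 2 P = -8$)
$b = 0$ ($b = 9 \cdot 0 = 0$)
$47 \left(-119\right) + \frac{b}{H{\left(-7 \right)}} = 47 \left(-119\right) + \frac{0}{-8} = -5593 + 0 \left(- \frac{1}{8}\right) = -5593 + 0 = -5593$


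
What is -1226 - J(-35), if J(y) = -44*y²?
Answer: 52674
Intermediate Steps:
-1226 - J(-35) = -1226 - (-44)*(-35)² = -1226 - (-44)*1225 = -1226 - 1*(-53900) = -1226 + 53900 = 52674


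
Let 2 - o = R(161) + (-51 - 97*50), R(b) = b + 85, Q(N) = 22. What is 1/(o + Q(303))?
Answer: 1/4679 ≈ 0.00021372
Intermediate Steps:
R(b) = 85 + b
o = 4657 (o = 2 - ((85 + 161) + (-51 - 97*50)) = 2 - (246 + (-51 - 4850)) = 2 - (246 - 4901) = 2 - 1*(-4655) = 2 + 4655 = 4657)
1/(o + Q(303)) = 1/(4657 + 22) = 1/4679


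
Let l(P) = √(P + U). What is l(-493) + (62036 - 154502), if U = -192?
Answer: -92466 + I*√685 ≈ -92466.0 + 26.173*I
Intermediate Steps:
l(P) = √(-192 + P) (l(P) = √(P - 192) = √(-192 + P))
l(-493) + (62036 - 154502) = √(-192 - 493) + (62036 - 154502) = √(-685) - 92466 = I*√685 - 92466 = -92466 + I*√685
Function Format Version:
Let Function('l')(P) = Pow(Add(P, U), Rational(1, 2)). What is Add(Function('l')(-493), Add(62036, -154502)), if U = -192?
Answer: Add(-92466, Mul(I, Pow(685, Rational(1, 2)))) ≈ Add(-92466., Mul(26.173, I))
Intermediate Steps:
Function('l')(P) = Pow(Add(-192, P), Rational(1, 2)) (Function('l')(P) = Pow(Add(P, -192), Rational(1, 2)) = Pow(Add(-192, P), Rational(1, 2)))
Add(Function('l')(-493), Add(62036, -154502)) = Add(Pow(Add(-192, -493), Rational(1, 2)), Add(62036, -154502)) = Add(Pow(-685, Rational(1, 2)), -92466) = Add(Mul(I, Pow(685, Rational(1, 2))), -92466) = Add(-92466, Mul(I, Pow(685, Rational(1, 2))))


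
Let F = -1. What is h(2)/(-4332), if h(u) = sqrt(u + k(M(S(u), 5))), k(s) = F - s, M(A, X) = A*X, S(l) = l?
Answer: -I/1444 ≈ -0.00069252*I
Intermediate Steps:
k(s) = -1 - s
h(u) = sqrt(-1 - 4*u) (h(u) = sqrt(u + (-1 - u*5)) = sqrt(u + (-1 - 5*u)) = sqrt(-1 - 4*u))
h(2)/(-4332) = sqrt(-1 - 4*2)/(-4332) = sqrt(-1 - 8)*(-1/4332) = sqrt(-9)*(-1/4332) = (3*I)*(-1/4332) = -I/1444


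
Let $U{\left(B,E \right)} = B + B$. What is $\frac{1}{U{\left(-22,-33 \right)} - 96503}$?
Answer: $- \frac{1}{96547} \approx -1.0358 \cdot 10^{-5}$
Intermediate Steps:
$U{\left(B,E \right)} = 2 B$
$\frac{1}{U{\left(-22,-33 \right)} - 96503} = \frac{1}{2 \left(-22\right) - 96503} = \frac{1}{-44 - 96503} = \frac{1}{-96547} = - \frac{1}{96547}$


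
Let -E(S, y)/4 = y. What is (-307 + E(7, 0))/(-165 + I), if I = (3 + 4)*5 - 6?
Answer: 307/136 ≈ 2.2574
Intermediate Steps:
E(S, y) = -4*y
I = 29 (I = 7*5 - 6 = 35 - 6 = 29)
(-307 + E(7, 0))/(-165 + I) = (-307 - 4*0)/(-165 + 29) = (-307 + 0)/(-136) = -307*(-1/136) = 307/136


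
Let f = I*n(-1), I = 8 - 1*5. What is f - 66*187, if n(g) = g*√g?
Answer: -12342 - 3*I ≈ -12342.0 - 3.0*I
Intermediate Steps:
n(g) = g^(3/2)
I = 3 (I = 8 - 5 = 3)
f = -3*I (f = 3*(-1)^(3/2) = 3*(-I) = -3*I ≈ -3.0*I)
f - 66*187 = -3*I - 66*187 = -3*I - 12342 = -12342 - 3*I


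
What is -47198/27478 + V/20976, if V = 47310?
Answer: 1359469/2527976 ≈ 0.53777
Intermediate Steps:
-47198/27478 + V/20976 = -47198/27478 + 47310/20976 = -47198*1/27478 + 47310*(1/20976) = -23599/13739 + 415/184 = 1359469/2527976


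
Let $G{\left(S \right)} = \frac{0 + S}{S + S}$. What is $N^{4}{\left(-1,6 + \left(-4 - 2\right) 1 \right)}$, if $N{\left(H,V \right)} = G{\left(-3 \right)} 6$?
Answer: $81$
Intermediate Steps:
$G{\left(S \right)} = \frac{1}{2}$ ($G{\left(S \right)} = \frac{S}{2 S} = S \frac{1}{2 S} = \frac{1}{2}$)
$N{\left(H,V \right)} = 3$ ($N{\left(H,V \right)} = \frac{1}{2} \cdot 6 = 3$)
$N^{4}{\left(-1,6 + \left(-4 - 2\right) 1 \right)} = 3^{4} = 81$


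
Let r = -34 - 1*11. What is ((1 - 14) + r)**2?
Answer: 3364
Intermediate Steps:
r = -45 (r = -34 - 11 = -45)
((1 - 14) + r)**2 = ((1 - 14) - 45)**2 = (-13 - 45)**2 = (-58)**2 = 3364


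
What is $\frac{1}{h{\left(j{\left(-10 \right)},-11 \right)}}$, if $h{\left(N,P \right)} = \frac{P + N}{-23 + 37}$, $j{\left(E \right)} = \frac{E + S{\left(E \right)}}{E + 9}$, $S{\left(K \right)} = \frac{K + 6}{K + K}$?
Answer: $- \frac{35}{3} \approx -11.667$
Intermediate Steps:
$S{\left(K \right)} = \frac{6 + K}{2 K}$
$j{\left(E \right)} = \frac{E + \frac{6 + E}{2 E}}{9 + E}$ ($j{\left(E \right)} = \frac{E + \frac{6 + E}{2 E}}{E + 9} = \frac{E + \frac{6 + E}{2 E}}{9 + E}$)
$h{\left(N,P \right)} = \frac{N}{14} + \frac{P}{14}$ ($h{\left(N,P \right)} = \frac{N + P}{14} = \left(N + P\right) \frac{1}{14} = \frac{N}{14} + \frac{P}{14}$)
$\frac{1}{h{\left(j{\left(-10 \right)},-11 \right)}} = \frac{1}{\frac{\frac{1}{-10} \frac{1}{9 - 10} \left(3 + \left(-10\right)^{2} + \frac{1}{2} \left(-10\right)\right)}{14} + \frac{1}{14} \left(-11\right)} = \frac{1}{\frac{\left(- \frac{1}{10}\right) \frac{1}{-1} \left(3 + 100 - 5\right)}{14} - \frac{11}{14}} = \frac{1}{\frac{\left(- \frac{1}{10}\right) \left(-1\right) 98}{14} - \frac{11}{14}} = \frac{1}{\frac{1}{14} \cdot \frac{49}{5} - \frac{11}{14}} = \frac{1}{\frac{7}{10} - \frac{11}{14}} = \frac{1}{- \frac{3}{35}} = - \frac{35}{3}$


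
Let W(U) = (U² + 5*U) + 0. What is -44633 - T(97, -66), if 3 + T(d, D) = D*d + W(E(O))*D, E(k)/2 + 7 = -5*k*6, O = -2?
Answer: 738328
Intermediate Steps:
E(k) = -14 - 60*k (E(k) = -14 + 2*(-5*k*6) = -14 + 2*(-30*k) = -14 - 60*k)
W(U) = U² + 5*U
T(d, D) = -3 + 11766*D + D*d (T(d, D) = -3 + (D*d + ((-14 - 60*(-2))*(5 + (-14 - 60*(-2))))*D) = -3 + (D*d + ((-14 + 120)*(5 + (-14 + 120)))*D) = -3 + (D*d + (106*(5 + 106))*D) = -3 + (D*d + (106*111)*D) = -3 + (D*d + 11766*D) = -3 + (11766*D + D*d) = -3 + 11766*D + D*d)
-44633 - T(97, -66) = -44633 - (-3 + 11766*(-66) - 66*97) = -44633 - (-3 - 776556 - 6402) = -44633 - 1*(-782961) = -44633 + 782961 = 738328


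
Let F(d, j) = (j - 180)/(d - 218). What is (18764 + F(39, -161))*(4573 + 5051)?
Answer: 32327949528/179 ≈ 1.8060e+8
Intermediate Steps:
F(d, j) = (-180 + j)/(-218 + d)
(18764 + F(39, -161))*(4573 + 5051) = (18764 + (-180 - 161)/(-218 + 39))*(4573 + 5051) = (18764 - 341/(-179))*9624 = (18764 - 1/179*(-341))*9624 = (18764 + 341/179)*9624 = (3359097/179)*9624 = 32327949528/179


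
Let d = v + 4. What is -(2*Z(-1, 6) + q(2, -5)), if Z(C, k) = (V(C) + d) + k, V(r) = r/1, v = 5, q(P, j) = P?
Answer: -30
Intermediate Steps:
V(r) = r (V(r) = r*1 = r)
d = 9 (d = 5 + 4 = 9)
Z(C, k) = 9 + C + k (Z(C, k) = (C + 9) + k = (9 + C) + k = 9 + C + k)
-(2*Z(-1, 6) + q(2, -5)) = -(2*(9 - 1 + 6) + 2) = -(2*14 + 2) = -(28 + 2) = -1*30 = -30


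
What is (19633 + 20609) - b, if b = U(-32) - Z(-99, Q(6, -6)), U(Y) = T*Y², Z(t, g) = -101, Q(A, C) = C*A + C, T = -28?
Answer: 68813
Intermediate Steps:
Q(A, C) = C + A*C (Q(A, C) = A*C + C = C + A*C)
U(Y) = -28*Y²
b = -28571 (b = -28*(-32)² - 1*(-101) = -28*1024 + 101 = -28672 + 101 = -28571)
(19633 + 20609) - b = (19633 + 20609) - 1*(-28571) = 40242 + 28571 = 68813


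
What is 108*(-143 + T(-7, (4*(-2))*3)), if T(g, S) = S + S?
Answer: -20628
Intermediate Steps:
T(g, S) = 2*S
108*(-143 + T(-7, (4*(-2))*3)) = 108*(-143 + 2*((4*(-2))*3)) = 108*(-143 + 2*(-8*3)) = 108*(-143 + 2*(-24)) = 108*(-143 - 48) = 108*(-191) = -20628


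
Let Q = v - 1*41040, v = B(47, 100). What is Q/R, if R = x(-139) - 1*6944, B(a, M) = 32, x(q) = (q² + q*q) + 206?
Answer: -2563/1994 ≈ -1.2854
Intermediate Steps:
x(q) = 206 + 2*q² (x(q) = (q² + q²) + 206 = 2*q² + 206 = 206 + 2*q²)
v = 32
R = 31904 (R = (206 + 2*(-139)²) - 1*6944 = (206 + 2*19321) - 6944 = (206 + 38642) - 6944 = 38848 - 6944 = 31904)
Q = -41008 (Q = 32 - 1*41040 = 32 - 41040 = -41008)
Q/R = -41008/31904 = -41008*1/31904 = -2563/1994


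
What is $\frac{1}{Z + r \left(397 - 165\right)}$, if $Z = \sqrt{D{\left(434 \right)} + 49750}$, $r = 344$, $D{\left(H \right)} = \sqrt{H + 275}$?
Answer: $\frac{1}{79808 + \sqrt{49750 + \sqrt{709}}} \approx 1.2495 \cdot 10^{-5}$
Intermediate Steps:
$D{\left(H \right)} = \sqrt{275 + H}$
$Z = \sqrt{49750 + \sqrt{709}}$ ($Z = \sqrt{\sqrt{275 + 434} + 49750} = \sqrt{\sqrt{709} + 49750} = \sqrt{49750 + \sqrt{709}} \approx 223.11$)
$\frac{1}{Z + r \left(397 - 165\right)} = \frac{1}{\sqrt{49750 + \sqrt{709}} + 344 \left(397 - 165\right)} = \frac{1}{\sqrt{49750 + \sqrt{709}} + 344 \cdot 232} = \frac{1}{\sqrt{49750 + \sqrt{709}} + 79808} = \frac{1}{79808 + \sqrt{49750 + \sqrt{709}}}$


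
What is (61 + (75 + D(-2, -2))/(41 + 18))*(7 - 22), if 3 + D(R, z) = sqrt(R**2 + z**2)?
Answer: -55065/59 - 30*sqrt(2)/59 ≈ -934.02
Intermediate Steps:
D(R, z) = -3 + sqrt(R**2 + z**2)
(61 + (75 + D(-2, -2))/(41 + 18))*(7 - 22) = (61 + (75 + (-3 + sqrt((-2)**2 + (-2)**2)))/(41 + 18))*(7 - 22) = (61 + (75 + (-3 + sqrt(4 + 4)))/59)*(-15) = (61 + (75 + (-3 + sqrt(8)))*(1/59))*(-15) = (61 + (75 + (-3 + 2*sqrt(2)))*(1/59))*(-15) = (61 + (72 + 2*sqrt(2))*(1/59))*(-15) = (61 + (72/59 + 2*sqrt(2)/59))*(-15) = (3671/59 + 2*sqrt(2)/59)*(-15) = -55065/59 - 30*sqrt(2)/59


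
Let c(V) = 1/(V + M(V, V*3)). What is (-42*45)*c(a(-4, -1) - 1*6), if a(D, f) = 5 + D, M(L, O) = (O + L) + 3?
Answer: 945/11 ≈ 85.909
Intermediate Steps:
M(L, O) = 3 + L + O (M(L, O) = (L + O) + 3 = 3 + L + O)
c(V) = 1/(3 + 5*V) (c(V) = 1/(V + (3 + V + V*3)) = 1/(V + (3 + V + 3*V)) = 1/(V + (3 + 4*V)) = 1/(3 + 5*V))
(-42*45)*c(a(-4, -1) - 1*6) = (-42*45)/(3 + 5*((5 - 4) - 1*6)) = -1890/(3 + 5*(1 - 6)) = -1890/(3 + 5*(-5)) = -1890/(3 - 25) = -1890/(-22) = -1890*(-1/22) = 945/11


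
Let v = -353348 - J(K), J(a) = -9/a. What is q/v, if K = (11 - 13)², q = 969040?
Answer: -3876160/1413383 ≈ -2.7425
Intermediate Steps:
K = 4 (K = (-2)² = 4)
v = -1413383/4 (v = -353348 - (-9)/4 = -353348 - 1*(-9/4) = -353348 + 9/4 = -1413383/4 ≈ -3.5335e+5)
q/v = 969040/(-1413383/4) = 969040*(-4/1413383) = -3876160/1413383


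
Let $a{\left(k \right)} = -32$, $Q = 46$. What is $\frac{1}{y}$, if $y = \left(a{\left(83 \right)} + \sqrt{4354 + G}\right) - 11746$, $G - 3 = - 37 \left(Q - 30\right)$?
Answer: $- \frac{3926}{46239173} - \frac{\sqrt{3765}}{138717519} \approx -8.5349 \cdot 10^{-5}$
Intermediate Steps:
$G = -589$ ($G = 3 - 37 \left(46 - 30\right) = 3 - 592 = -589$)
$y = -11778 + \sqrt{3765}$ ($y = \left(-32 + \sqrt{4354 - 589}\right) - 11746 = \left(-32 + \sqrt{3765}\right) - 11746 = -11778 + \sqrt{3765} \approx -11717.0$)
$\frac{1}{y} = \frac{1}{-11778 + \sqrt{3765}}$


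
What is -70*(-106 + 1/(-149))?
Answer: 1105650/149 ≈ 7420.5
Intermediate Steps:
-70*(-106 + 1/(-149)) = -70*(-106 - 1/149) = -70*(-15795/149) = 1105650/149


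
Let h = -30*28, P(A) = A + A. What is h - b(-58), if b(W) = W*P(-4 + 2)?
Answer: -1072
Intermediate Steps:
P(A) = 2*A
b(W) = -4*W (b(W) = W*(2*(-4 + 2)) = W*(2*(-2)) = W*(-4) = -4*W)
h = -840
h - b(-58) = -840 - (-4)*(-58) = -840 - 1*232 = -840 - 232 = -1072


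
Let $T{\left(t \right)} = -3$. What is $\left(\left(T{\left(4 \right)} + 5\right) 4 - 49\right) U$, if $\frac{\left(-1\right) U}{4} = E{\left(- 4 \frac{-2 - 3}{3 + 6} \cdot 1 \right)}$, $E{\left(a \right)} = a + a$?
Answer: $\frac{6560}{9} \approx 728.89$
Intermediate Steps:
$E{\left(a \right)} = 2 a$
$U = - \frac{160}{9}$ ($U = - 4 \cdot 2 - 4 \frac{-2 - 3}{3 + 6} \cdot 1 = - 4 \cdot 2 - 4 \left(- \frac{5}{9}\right) 1 = - 4 \cdot 2 - 4 \left(\left(-5\right) \frac{1}{9}\right) 1 = - 4 \cdot 2 \left(-4\right) \left(- \frac{5}{9}\right) 1 = - 4 \cdot 2 \cdot \frac{20}{9} \cdot 1 = - 4 \cdot 2 \cdot \frac{20}{9} = \left(-4\right) \frac{40}{9} = - \frac{160}{9} \approx -17.778$)
$\left(\left(T{\left(4 \right)} + 5\right) 4 - 49\right) U = \left(\left(-3 + 5\right) 4 - 49\right) \left(- \frac{160}{9}\right) = \left(2 \cdot 4 - 49\right) \left(- \frac{160}{9}\right) = \left(8 - 49\right) \left(- \frac{160}{9}\right) = \left(-41\right) \left(- \frac{160}{9}\right) = \frac{6560}{9}$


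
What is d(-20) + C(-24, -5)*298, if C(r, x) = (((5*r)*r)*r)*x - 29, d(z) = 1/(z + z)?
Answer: 4119206319/40 ≈ 1.0298e+8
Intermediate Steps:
d(z) = 1/(2*z)
C(r, x) = -29 + 5*x*r³ (C(r, x) = ((5*r²)*r)*x - 29 = (5*r³)*x - 29 = 5*x*r³ - 29 = -29 + 5*x*r³)
d(-20) + C(-24, -5)*298 = (½)/(-20) + (-29 + 5*(-5)*(-24)³)*298 = (½)*(-1/20) + (-29 + 5*(-5)*(-13824))*298 = -1/40 + (-29 + 345600)*298 = -1/40 + 345571*298 = -1/40 + 102980158 = 4119206319/40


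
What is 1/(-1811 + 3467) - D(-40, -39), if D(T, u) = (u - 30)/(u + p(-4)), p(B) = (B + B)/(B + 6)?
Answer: -114221/71208 ≈ -1.6040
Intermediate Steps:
p(B) = 2*B/(6 + B) (p(B) = (2*B)/(6 + B) = 2*B/(6 + B))
D(T, u) = (-30 + u)/(-4 + u) (D(T, u) = (u - 30)/(u + 2*(-4)/(6 - 4)) = (-30 + u)/(u + 2*(-4)/2) = (-30 + u)/(u + 2*(-4)*(½)) = (-30 + u)/(u - 4) = (-30 + u)/(-4 + u))
1/(-1811 + 3467) - D(-40, -39) = 1/(-1811 + 3467) - (-30 - 39)/(-4 - 39) = 1/1656 - (-69)/(-43) = 1/1656 - (-1)*(-69)/43 = 1/1656 - 1*69/43 = 1/1656 - 69/43 = -114221/71208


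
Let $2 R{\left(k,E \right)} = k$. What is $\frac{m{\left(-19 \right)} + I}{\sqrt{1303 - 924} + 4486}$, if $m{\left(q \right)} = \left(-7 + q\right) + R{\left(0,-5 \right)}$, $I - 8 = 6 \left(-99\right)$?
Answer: $- \frac{915144}{6707939} + \frac{204 \sqrt{379}}{6707939} \approx -0.13583$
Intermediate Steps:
$I = -586$ ($I = 8 + 6 \left(-99\right) = 8 - 594 = -586$)
$R{\left(k,E \right)} = \frac{k}{2}$
$m{\left(q \right)} = -7 + q$ ($m{\left(q \right)} = \left(-7 + q\right) + \frac{1}{2} \cdot 0 = \left(-7 + q\right) + 0 = -7 + q$)
$\frac{m{\left(-19 \right)} + I}{\sqrt{1303 - 924} + 4486} = \frac{\left(-7 - 19\right) - 586}{\sqrt{1303 - 924} + 4486} = \frac{-26 - 586}{\sqrt{379} + 4486} = - \frac{612}{4486 + \sqrt{379}}$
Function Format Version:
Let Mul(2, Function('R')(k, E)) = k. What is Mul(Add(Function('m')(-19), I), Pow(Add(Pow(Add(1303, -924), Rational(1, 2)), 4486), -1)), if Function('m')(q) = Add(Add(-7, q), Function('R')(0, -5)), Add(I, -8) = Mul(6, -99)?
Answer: Add(Rational(-915144, 6707939), Mul(Rational(204, 6707939), Pow(379, Rational(1, 2)))) ≈ -0.13583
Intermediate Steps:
I = -586 (I = Add(8, Mul(6, -99)) = Add(8, -594) = -586)
Function('R')(k, E) = Mul(Rational(1, 2), k)
Function('m')(q) = Add(-7, q) (Function('m')(q) = Add(Add(-7, q), Mul(Rational(1, 2), 0)) = Add(Add(-7, q), 0) = Add(-7, q))
Mul(Add(Function('m')(-19), I), Pow(Add(Pow(Add(1303, -924), Rational(1, 2)), 4486), -1)) = Mul(Add(Add(-7, -19), -586), Pow(Add(Pow(Add(1303, -924), Rational(1, 2)), 4486), -1)) = Mul(Add(-26, -586), Pow(Add(Pow(379, Rational(1, 2)), 4486), -1)) = Mul(-612, Pow(Add(4486, Pow(379, Rational(1, 2))), -1))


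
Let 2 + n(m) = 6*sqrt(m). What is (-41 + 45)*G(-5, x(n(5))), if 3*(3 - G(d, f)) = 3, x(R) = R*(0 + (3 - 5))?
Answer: 8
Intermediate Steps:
n(m) = -2 + 6*sqrt(m)
x(R) = -2*R (x(R) = R*(0 - 2) = R*(-2) = -2*R)
G(d, f) = 2 (G(d, f) = 3 - 1/3*3 = 3 - 1 = 2)
(-41 + 45)*G(-5, x(n(5))) = (-41 + 45)*2 = 4*2 = 8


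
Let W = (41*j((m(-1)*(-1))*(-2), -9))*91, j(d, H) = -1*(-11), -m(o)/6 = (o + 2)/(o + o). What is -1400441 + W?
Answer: -1359400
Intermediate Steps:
m(o) = -3*(2 + o)/o (m(o) = -6*(o + 2)/(o + o) = -6*(2 + o)/(2*o) = -6*(2 + o)*1/(2*o) = -3*(2 + o)/o)
j(d, H) = 11
W = 41041 (W = (41*11)*91 = 451*91 = 41041)
-1400441 + W = -1400441 + 41041 = -1359400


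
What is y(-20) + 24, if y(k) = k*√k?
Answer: 24 - 40*I*√5 ≈ 24.0 - 89.443*I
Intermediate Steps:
y(k) = k^(3/2)
y(-20) + 24 = (-20)^(3/2) + 24 = -40*I*√5 + 24 = 24 - 40*I*√5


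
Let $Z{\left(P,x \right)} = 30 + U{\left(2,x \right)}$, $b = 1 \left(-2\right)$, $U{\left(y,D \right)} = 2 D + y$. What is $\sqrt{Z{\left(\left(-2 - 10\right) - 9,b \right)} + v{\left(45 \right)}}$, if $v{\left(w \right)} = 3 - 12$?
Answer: $\sqrt{19} \approx 4.3589$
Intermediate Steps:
$U{\left(y,D \right)} = y + 2 D$
$b = -2$
$Z{\left(P,x \right)} = 32 + 2 x$ ($Z{\left(P,x \right)} = 30 + \left(2 + 2 x\right) = 32 + 2 x$)
$v{\left(w \right)} = -9$ ($v{\left(w \right)} = 3 - 12 = -9$)
$\sqrt{Z{\left(\left(-2 - 10\right) - 9,b \right)} + v{\left(45 \right)}} = \sqrt{\left(32 + 2 \left(-2\right)\right) - 9} = \sqrt{\left(32 - 4\right) - 9} = \sqrt{28 - 9} = \sqrt{19}$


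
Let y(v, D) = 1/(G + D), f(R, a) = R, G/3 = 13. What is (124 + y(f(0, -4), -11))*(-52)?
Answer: -45149/7 ≈ -6449.9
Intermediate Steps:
G = 39 (G = 3*13 = 39)
y(v, D) = 1/(39 + D)
(124 + y(f(0, -4), -11))*(-52) = (124 + 1/(39 - 11))*(-52) = (124 + 1/28)*(-52) = (3473/28)*(-52) = -45149/7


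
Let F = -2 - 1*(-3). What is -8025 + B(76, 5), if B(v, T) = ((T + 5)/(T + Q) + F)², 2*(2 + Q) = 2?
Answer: -32051/4 ≈ -8012.8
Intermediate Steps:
Q = -1 (Q = -2 + (½)*2 = -2 + 1 = -1)
F = 1 (F = -2 + 3 = 1)
B(v, T) = (1 + (5 + T)/(-1 + T))² (B(v, T) = ((T + 5)/(T - 1) + 1)² = ((5 + T)/(-1 + T) + 1)² = (1 + (5 + T)/(-1 + T))²)
-8025 + B(76, 5) = -8025 + 4*(2 + 5)²/(-1 + 5)² = -8025 + 4*7²/4² = -8025 + 4*(1/16)*49 = -8025 + 49/4 = -32051/4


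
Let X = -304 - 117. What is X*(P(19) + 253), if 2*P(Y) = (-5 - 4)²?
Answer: -247127/2 ≈ -1.2356e+5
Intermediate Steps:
P(Y) = 81/2 (P(Y) = (-5 - 4)²/2 = (½)*(-9)² = (½)*81 = 81/2)
X = -421
X*(P(19) + 253) = -421*(81/2 + 253) = -421*587/2 = -247127/2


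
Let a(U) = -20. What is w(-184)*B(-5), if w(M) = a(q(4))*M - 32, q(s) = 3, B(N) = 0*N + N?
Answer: -18240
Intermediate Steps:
B(N) = N (B(N) = 0 + N = N)
w(M) = -32 - 20*M (w(M) = -20*M - 32 = -32 - 20*M)
w(-184)*B(-5) = (-32 - 20*(-184))*(-5) = (-32 + 3680)*(-5) = 3648*(-5) = -18240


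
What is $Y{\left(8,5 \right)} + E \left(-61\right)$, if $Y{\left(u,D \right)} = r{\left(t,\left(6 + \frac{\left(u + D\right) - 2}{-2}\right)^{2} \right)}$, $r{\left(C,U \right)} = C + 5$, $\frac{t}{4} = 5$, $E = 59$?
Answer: $-3574$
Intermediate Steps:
$t = 20$ ($t = 4 \cdot 5 = 20$)
$r{\left(C,U \right)} = 5 + C$
$Y{\left(u,D \right)} = 25$ ($Y{\left(u,D \right)} = 5 + 20 = 25$)
$Y{\left(8,5 \right)} + E \left(-61\right) = 25 + 59 \left(-61\right) = 25 - 3599 = -3574$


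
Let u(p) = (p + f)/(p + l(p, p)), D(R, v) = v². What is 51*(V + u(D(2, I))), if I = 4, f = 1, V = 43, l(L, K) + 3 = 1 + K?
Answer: 22219/10 ≈ 2221.9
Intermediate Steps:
l(L, K) = -2 + K (l(L, K) = -3 + (1 + K) = -2 + K)
u(p) = (1 + p)/(-2 + 2*p) (u(p) = (p + 1)/(p + (-2 + p)) = (1 + p)/(-2 + 2*p))
51*(V + u(D(2, I))) = 51*(43 + (1 + 4²)/(2*(-1 + 4²))) = 51*(43 + (1 + 16)/(2*(-1 + 16))) = 51*(43 + (½)*17/15) = 51*(43 + (½)*(1/15)*17) = 51*(43 + 17/30) = 51*(1307/30) = 22219/10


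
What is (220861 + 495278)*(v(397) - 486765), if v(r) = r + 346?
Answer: -348059309058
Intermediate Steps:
v(r) = 346 + r
(220861 + 495278)*(v(397) - 486765) = (220861 + 495278)*((346 + 397) - 486765) = 716139*(743 - 486765) = 716139*(-486022) = -348059309058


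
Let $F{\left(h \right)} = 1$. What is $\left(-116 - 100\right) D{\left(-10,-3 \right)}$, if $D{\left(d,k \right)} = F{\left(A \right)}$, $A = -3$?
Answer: $-216$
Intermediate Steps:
$D{\left(d,k \right)} = 1$
$\left(-116 - 100\right) D{\left(-10,-3 \right)} = \left(-116 - 100\right) 1 = \left(-216\right) 1 = -216$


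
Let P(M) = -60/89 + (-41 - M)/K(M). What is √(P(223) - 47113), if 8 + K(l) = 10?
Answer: I*√374232985/89 ≈ 217.36*I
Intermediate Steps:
K(l) = 2 (K(l) = -8 + 10 = 2)
P(M) = -3769/178 - M/2 (P(M) = -60/89 + (-41 - M)/2 = -60*1/89 + (-41 - M)*(½) = -60/89 + (-41/2 - M/2) = -3769/178 - M/2)
√(P(223) - 47113) = √((-3769/178 - ½*223) - 47113) = √((-3769/178 - 223/2) - 47113) = √(-11808/89 - 47113) = √(-4204865/89) = I*√374232985/89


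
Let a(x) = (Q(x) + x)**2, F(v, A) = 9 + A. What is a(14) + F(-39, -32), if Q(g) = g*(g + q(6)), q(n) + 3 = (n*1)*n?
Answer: 451561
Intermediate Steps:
q(n) = -3 + n**2 (q(n) = -3 + (n*1)*n = -3 + n*n = -3 + n**2)
Q(g) = g*(33 + g) (Q(g) = g*(g + (-3 + 6**2)) = g*(g + (-3 + 36)) = g*(g + 33) = g*(33 + g))
a(x) = (x + x*(33 + x))**2 (a(x) = (x*(33 + x) + x)**2 = (x + x*(33 + x))**2)
a(14) + F(-39, -32) = 14**2*(34 + 14)**2 + (9 - 32) = 196*48**2 - 23 = 196*2304 - 23 = 451584 - 23 = 451561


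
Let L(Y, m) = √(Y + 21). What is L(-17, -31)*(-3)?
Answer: -6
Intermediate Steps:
L(Y, m) = √(21 + Y)
L(-17, -31)*(-3) = √(21 - 17)*(-3) = √4*(-3) = 2*(-3) = -6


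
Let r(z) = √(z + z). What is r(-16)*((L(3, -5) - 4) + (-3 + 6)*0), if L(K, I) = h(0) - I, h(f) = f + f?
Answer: 4*I*√2 ≈ 5.6569*I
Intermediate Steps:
h(f) = 2*f
L(K, I) = -I (L(K, I) = 2*0 - I = 0 - I = -I)
r(z) = √2*√z (r(z) = √(2*z) = √2*√z)
r(-16)*((L(3, -5) - 4) + (-3 + 6)*0) = (√2*√(-16))*((-1*(-5) - 4) + (-3 + 6)*0) = (√2*(4*I))*((5 - 4) + 3*0) = (4*I*√2)*(1 + 0) = (4*I*√2)*1 = 4*I*√2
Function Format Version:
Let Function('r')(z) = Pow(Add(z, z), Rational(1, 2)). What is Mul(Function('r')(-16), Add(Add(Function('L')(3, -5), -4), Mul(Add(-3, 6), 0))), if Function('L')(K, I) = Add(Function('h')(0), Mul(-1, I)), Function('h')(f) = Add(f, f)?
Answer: Mul(4, I, Pow(2, Rational(1, 2))) ≈ Mul(5.6569, I)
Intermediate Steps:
Function('h')(f) = Mul(2, f)
Function('L')(K, I) = Mul(-1, I) (Function('L')(K, I) = Add(Mul(2, 0), Mul(-1, I)) = Add(0, Mul(-1, I)) = Mul(-1, I))
Function('r')(z) = Mul(Pow(2, Rational(1, 2)), Pow(z, Rational(1, 2))) (Function('r')(z) = Pow(Mul(2, z), Rational(1, 2)) = Mul(Pow(2, Rational(1, 2)), Pow(z, Rational(1, 2))))
Mul(Function('r')(-16), Add(Add(Function('L')(3, -5), -4), Mul(Add(-3, 6), 0))) = Mul(Mul(Pow(2, Rational(1, 2)), Pow(-16, Rational(1, 2))), Add(Add(Mul(-1, -5), -4), Mul(Add(-3, 6), 0))) = Mul(Mul(Pow(2, Rational(1, 2)), Mul(4, I)), Add(Add(5, -4), Mul(3, 0))) = Mul(Mul(4, I, Pow(2, Rational(1, 2))), Add(1, 0)) = Mul(Mul(4, I, Pow(2, Rational(1, 2))), 1) = Mul(4, I, Pow(2, Rational(1, 2)))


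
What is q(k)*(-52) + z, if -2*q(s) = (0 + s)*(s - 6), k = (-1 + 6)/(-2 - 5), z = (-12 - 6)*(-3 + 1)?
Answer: 7874/49 ≈ 160.69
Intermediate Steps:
z = 36 (z = -18*(-2) = 36)
k = -5/7 (k = 5/(-7) = 5*(-1/7) = -5/7 ≈ -0.71429)
q(s) = -s*(-6 + s)/2 (q(s) = -(0 + s)*(s - 6)/2 = -s*(-6 + s)/2)
q(k)*(-52) + z = ((1/2)*(-5/7)*(6 - 1*(-5/7)))*(-52) + 36 = ((1/2)*(-5/7)*(6 + 5/7))*(-52) + 36 = ((1/2)*(-5/7)*(47/7))*(-52) + 36 = -235/98*(-52) + 36 = 6110/49 + 36 = 7874/49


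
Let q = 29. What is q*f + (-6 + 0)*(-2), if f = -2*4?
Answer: -220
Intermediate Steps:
f = -8
q*f + (-6 + 0)*(-2) = 29*(-8) + (-6 + 0)*(-2) = -232 - 6*(-2) = -232 + 12 = -220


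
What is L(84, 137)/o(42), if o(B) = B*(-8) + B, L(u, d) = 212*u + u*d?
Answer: -698/7 ≈ -99.714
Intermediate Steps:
L(u, d) = 212*u + d*u
o(B) = -7*B (o(B) = -8*B + B = -7*B)
L(84, 137)/o(42) = (84*(212 + 137))/((-7*42)) = (84*349)/(-294) = 29316*(-1/294) = -698/7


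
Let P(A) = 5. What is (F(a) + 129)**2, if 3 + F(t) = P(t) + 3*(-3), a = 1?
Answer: 14884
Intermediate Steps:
F(t) = -7 (F(t) = -3 + (5 + 3*(-3)) = -3 + (5 - 9) = -3 - 4 = -7)
(F(a) + 129)**2 = (-7 + 129)**2 = 122**2 = 14884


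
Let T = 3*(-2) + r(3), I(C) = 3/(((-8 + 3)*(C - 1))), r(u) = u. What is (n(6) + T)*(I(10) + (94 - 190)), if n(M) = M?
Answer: -1441/5 ≈ -288.20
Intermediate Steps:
I(C) = 3/(5 - 5*C) (I(C) = 3/((-5*(-1 + C))) = 3/(5 - 5*C))
T = -3 (T = 3*(-2) + 3 = -6 + 3 = -3)
(n(6) + T)*(I(10) + (94 - 190)) = (6 - 3)*(-3/(-5 + 5*10) + (94 - 190)) = 3*(-3/(-5 + 50) - 96) = 3*(-3/45 - 96) = 3*(-3*1/45 - 96) = 3*(-1/15 - 96) = 3*(-1441/15) = -1441/5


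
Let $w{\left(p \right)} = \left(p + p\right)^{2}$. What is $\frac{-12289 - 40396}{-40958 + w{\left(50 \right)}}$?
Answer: $\frac{52685}{30958} \approx 1.7018$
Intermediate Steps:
$w{\left(p \right)} = 4 p^{2}$ ($w{\left(p \right)} = \left(2 p\right)^{2} = 4 p^{2}$)
$\frac{-12289 - 40396}{-40958 + w{\left(50 \right)}} = \frac{-12289 - 40396}{-40958 + 4 \cdot 50^{2}} = - \frac{52685}{-40958 + 4 \cdot 2500} = - \frac{52685}{-40958 + 10000} = - \frac{52685}{-30958} = \left(-52685\right) \left(- \frac{1}{30958}\right) = \frac{52685}{30958}$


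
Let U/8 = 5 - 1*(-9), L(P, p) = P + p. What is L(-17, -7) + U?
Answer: 88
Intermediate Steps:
U = 112 (U = 8*(5 - 1*(-9)) = 8*(5 + 9) = 8*14 = 112)
L(-17, -7) + U = (-17 - 7) + 112 = -24 + 112 = 88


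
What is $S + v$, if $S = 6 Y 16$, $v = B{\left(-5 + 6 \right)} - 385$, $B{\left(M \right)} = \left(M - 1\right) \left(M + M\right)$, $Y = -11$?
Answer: $-1441$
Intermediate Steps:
$B{\left(M \right)} = 2 M \left(-1 + M\right)$ ($B{\left(M \right)} = \left(-1 + M\right) 2 M = 2 M \left(-1 + M\right)$)
$v = -385$ ($v = 2 \left(-5 + 6\right) \left(-1 + \left(-5 + 6\right)\right) - 385 = 2 \cdot 1 \left(-1 + 1\right) - 385 = 2 \cdot 1 \cdot 0 - 385 = 0 - 385 = -385$)
$S = -1056$ ($S = 6 \left(-11\right) 16 = \left(-66\right) 16 = -1056$)
$S + v = -1056 - 385 = -1441$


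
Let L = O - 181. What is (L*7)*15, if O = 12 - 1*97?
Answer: -27930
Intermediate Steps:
O = -85 (O = 12 - 97 = -85)
L = -266 (L = -85 - 181 = -266)
(L*7)*15 = -266*7*15 = -1862*15 = -27930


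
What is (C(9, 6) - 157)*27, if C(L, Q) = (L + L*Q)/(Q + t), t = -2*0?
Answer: -7911/2 ≈ -3955.5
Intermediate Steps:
t = 0
C(L, Q) = (L + L*Q)/Q (C(L, Q) = (L + L*Q)/(Q + 0) = (L + L*Q)/Q)
(C(9, 6) - 157)*27 = ((9 + 9/6) - 157)*27 = ((9 + 9*(1/6)) - 157)*27 = ((9 + 3/2) - 157)*27 = (21/2 - 157)*27 = -293/2*27 = -7911/2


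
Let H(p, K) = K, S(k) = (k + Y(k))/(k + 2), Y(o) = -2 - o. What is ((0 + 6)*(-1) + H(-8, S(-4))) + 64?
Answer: 59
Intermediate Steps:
S(k) = -2/(2 + k) (S(k) = (k + (-2 - k))/(k + 2) = -2/(2 + k))
((0 + 6)*(-1) + H(-8, S(-4))) + 64 = ((0 + 6)*(-1) - 2/(2 - 4)) + 64 = (6*(-1) - 2/(-2)) + 64 = (-6 - 2*(-½)) + 64 = (-6 + 1) + 64 = -5 + 64 = 59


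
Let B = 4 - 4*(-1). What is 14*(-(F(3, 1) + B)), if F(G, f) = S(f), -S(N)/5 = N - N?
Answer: -112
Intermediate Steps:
S(N) = 0 (S(N) = -5*(N - N) = -5*0 = 0)
B = 8 (B = 4 + 4 = 8)
F(G, f) = 0
14*(-(F(3, 1) + B)) = 14*(-(0 + 8)) = 14*(-1*8) = 14*(-8) = -112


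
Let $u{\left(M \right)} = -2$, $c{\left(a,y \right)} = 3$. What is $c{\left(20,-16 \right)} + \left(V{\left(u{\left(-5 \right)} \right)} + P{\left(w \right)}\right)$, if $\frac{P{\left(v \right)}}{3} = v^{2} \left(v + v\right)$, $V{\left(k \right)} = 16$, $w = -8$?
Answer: $-3053$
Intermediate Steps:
$P{\left(v \right)} = 6 v^{3}$ ($P{\left(v \right)} = 3 v^{2} \left(v + v\right) = 3 v^{2} \cdot 2 v = 3 \cdot 2 v^{3} = 6 v^{3}$)
$c{\left(20,-16 \right)} + \left(V{\left(u{\left(-5 \right)} \right)} + P{\left(w \right)}\right) = 3 + \left(16 + 6 \left(-8\right)^{3}\right) = 3 + \left(16 + 6 \left(-512\right)\right) = 3 + \left(16 - 3072\right) = 3 - 3056 = -3053$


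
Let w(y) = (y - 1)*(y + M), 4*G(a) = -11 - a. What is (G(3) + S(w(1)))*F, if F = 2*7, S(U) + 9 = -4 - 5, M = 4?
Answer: -301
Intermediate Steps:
G(a) = -11/4 - a/4 (G(a) = (-11 - a)/4 = -11/4 - a/4)
w(y) = (-1 + y)*(4 + y) (w(y) = (y - 1)*(y + 4) = (-1 + y)*(4 + y))
S(U) = -18 (S(U) = -9 + (-4 - 5) = -9 - 9 = -18)
F = 14
(G(3) + S(w(1)))*F = ((-11/4 - ¼*3) - 18)*14 = ((-11/4 - ¾) - 18)*14 = (-7/2 - 18)*14 = -43/2*14 = -301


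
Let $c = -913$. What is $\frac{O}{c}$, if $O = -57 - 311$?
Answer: $\frac{368}{913} \approx 0.40307$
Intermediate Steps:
$O = -368$
$\frac{O}{c} = - \frac{368}{-913} = \left(-368\right) \left(- \frac{1}{913}\right) = \frac{368}{913}$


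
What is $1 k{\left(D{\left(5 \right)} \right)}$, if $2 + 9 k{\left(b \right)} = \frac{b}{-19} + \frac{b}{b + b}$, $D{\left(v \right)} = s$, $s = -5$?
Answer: $- \frac{47}{342} \approx -0.13743$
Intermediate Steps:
$D{\left(v \right)} = -5$
$k{\left(b \right)} = - \frac{1}{6} - \frac{b}{171}$ ($k{\left(b \right)} = - \frac{2}{9} + \frac{\frac{b}{-19} + \frac{b}{b + b}}{9} = - \frac{2}{9} + \frac{b \left(- \frac{1}{19}\right) + \frac{b}{2 b}}{9} = - \frac{2}{9} + \frac{- \frac{b}{19} + b \frac{1}{2 b}}{9} = - \frac{2}{9} + \frac{- \frac{b}{19} + \frac{1}{2}}{9} = - \frac{2}{9} + \frac{\frac{1}{2} - \frac{b}{19}}{9} = - \frac{2}{9} - \left(- \frac{1}{18} + \frac{b}{171}\right) = - \frac{1}{6} - \frac{b}{171}$)
$1 k{\left(D{\left(5 \right)} \right)} = 1 \left(- \frac{1}{6} - - \frac{5}{171}\right) = 1 \left(- \frac{1}{6} + \frac{5}{171}\right) = 1 \left(- \frac{47}{342}\right) = - \frac{47}{342}$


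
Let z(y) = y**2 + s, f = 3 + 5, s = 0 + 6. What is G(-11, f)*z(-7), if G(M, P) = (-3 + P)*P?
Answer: 2200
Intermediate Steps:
s = 6
f = 8
G(M, P) = P*(-3 + P)
z(y) = 6 + y**2 (z(y) = y**2 + 6 = 6 + y**2)
G(-11, f)*z(-7) = (8*(-3 + 8))*(6 + (-7)**2) = (8*5)*(6 + 49) = 40*55 = 2200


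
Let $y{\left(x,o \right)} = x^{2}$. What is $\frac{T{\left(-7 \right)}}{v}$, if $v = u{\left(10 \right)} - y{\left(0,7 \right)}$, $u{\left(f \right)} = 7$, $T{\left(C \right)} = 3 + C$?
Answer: $- \frac{4}{7} \approx -0.57143$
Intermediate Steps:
$v = 7$ ($v = 7 - 0^{2} = 7 - 0 = 7 + 0 = 7$)
$\frac{T{\left(-7 \right)}}{v} = \frac{3 - 7}{7} = \left(-4\right) \frac{1}{7} = - \frac{4}{7}$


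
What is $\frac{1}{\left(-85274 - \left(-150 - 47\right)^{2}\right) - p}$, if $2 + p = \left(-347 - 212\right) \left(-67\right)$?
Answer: $- \frac{1}{161534} \approx -6.1906 \cdot 10^{-6}$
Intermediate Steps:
$p = 37451$ ($p = -2 + \left(-347 - 212\right) \left(-67\right) = -2 - -37453 = -2 + 37453 = 37451$)
$\frac{1}{\left(-85274 - \left(-150 - 47\right)^{2}\right) - p} = \frac{1}{\left(-85274 - \left(-150 - 47\right)^{2}\right) - 37451} = \frac{1}{\left(-85274 - \left(-197\right)^{2}\right) - 37451} = \frac{1}{\left(-85274 - 38809\right) - 37451} = \frac{1}{-124083 - 37451} = \frac{1}{-161534} = - \frac{1}{161534}$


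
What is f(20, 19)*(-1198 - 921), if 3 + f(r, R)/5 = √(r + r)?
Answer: 31785 - 21190*√10 ≈ -35224.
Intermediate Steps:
f(r, R) = -15 + 5*√2*√r (f(r, R) = -15 + 5*√(r + r) = -15 + 5*√(2*r) = -15 + 5*(√2*√r) = -15 + 5*√2*√r)
f(20, 19)*(-1198 - 921) = (-15 + 5*√2*√20)*(-1198 - 921) = (-15 + 5*√2*(2*√5))*(-2119) = (-15 + 10*√10)*(-2119) = 31785 - 21190*√10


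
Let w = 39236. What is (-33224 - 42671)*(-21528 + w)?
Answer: -1343948660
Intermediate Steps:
(-33224 - 42671)*(-21528 + w) = (-33224 - 42671)*(-21528 + 39236) = -75895*17708 = -1343948660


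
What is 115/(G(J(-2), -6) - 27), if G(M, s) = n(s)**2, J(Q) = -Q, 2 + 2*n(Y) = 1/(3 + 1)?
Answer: -320/73 ≈ -4.3836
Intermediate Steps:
n(Y) = -7/8 (n(Y) = -1 + 1/(2*(3 + 1)) = -1 + (1/2)/4 = -1 + (1/2)*(1/4) = -1 + 1/8 = -7/8)
G(M, s) = 49/64 (G(M, s) = (-7/8)**2 = 49/64)
115/(G(J(-2), -6) - 27) = 115/(49/64 - 27) = 115/(-1679/64) = 115*(-64/1679) = -320/73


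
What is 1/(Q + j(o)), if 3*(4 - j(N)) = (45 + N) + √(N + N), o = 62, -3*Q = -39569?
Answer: 59211/779098276 + 3*√31/779098276 ≈ 7.6021e-5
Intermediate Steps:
Q = 39569/3 (Q = -⅓*(-39569) = 39569/3 ≈ 13190.)
j(N) = -11 - N/3 - √2*√N/3 (j(N) = 4 - ((45 + N) + √(N + N))/3 = 4 - ((45 + N) + √(2*N))/3 = 4 - ((45 + N) + √2*√N)/3 = 4 - (45 + N + √2*√N)/3 = 4 + (-15 - N/3 - √2*√N/3) = -11 - N/3 - √2*√N/3)
1/(Q + j(o)) = 1/(39569/3 + (-11 - ⅓*62 - √2*√62/3)) = 1/(39569/3 + (-11 - 62/3 - 2*√31/3)) = 1/(39569/3 + (-95/3 - 2*√31/3)) = 1/(13158 - 2*√31/3)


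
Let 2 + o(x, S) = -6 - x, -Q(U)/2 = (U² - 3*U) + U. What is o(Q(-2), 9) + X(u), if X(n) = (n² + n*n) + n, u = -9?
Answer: 161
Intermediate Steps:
Q(U) = -2*U² + 4*U (Q(U) = -2*((U² - 3*U) + U) = -2*(U² - 2*U) = -2*U² + 4*U)
o(x, S) = -8 - x (o(x, S) = -2 + (-6 - x) = -8 - x)
X(n) = n + 2*n² (X(n) = (n² + n²) + n = 2*n² + n = n + 2*n²)
o(Q(-2), 9) + X(u) = (-8 - 2*(-2)*(2 - 1*(-2))) - 9*(1 + 2*(-9)) = (-8 - 2*(-2)*(2 + 2)) - 9*(1 - 18) = (-8 - 2*(-2)*4) - 9*(-17) = (-8 - 1*(-16)) + 153 = (-8 + 16) + 153 = 8 + 153 = 161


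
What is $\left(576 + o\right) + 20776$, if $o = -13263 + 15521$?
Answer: $23610$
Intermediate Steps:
$o = 2258$
$\left(576 + o\right) + 20776 = \left(576 + 2258\right) + 20776 = 2834 + 20776 = 23610$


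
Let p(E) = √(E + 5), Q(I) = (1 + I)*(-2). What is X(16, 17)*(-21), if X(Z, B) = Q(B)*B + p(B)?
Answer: 12852 - 21*√22 ≈ 12754.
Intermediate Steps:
Q(I) = -2 - 2*I
p(E) = √(5 + E)
X(Z, B) = √(5 + B) + B*(-2 - 2*B) (X(Z, B) = (-2 - 2*B)*B + √(5 + B) = B*(-2 - 2*B) + √(5 + B) = √(5 + B) + B*(-2 - 2*B))
X(16, 17)*(-21) = (√(5 + 17) - 2*17*(1 + 17))*(-21) = (√22 - 2*17*18)*(-21) = (√22 - 612)*(-21) = (-612 + √22)*(-21) = 12852 - 21*√22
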